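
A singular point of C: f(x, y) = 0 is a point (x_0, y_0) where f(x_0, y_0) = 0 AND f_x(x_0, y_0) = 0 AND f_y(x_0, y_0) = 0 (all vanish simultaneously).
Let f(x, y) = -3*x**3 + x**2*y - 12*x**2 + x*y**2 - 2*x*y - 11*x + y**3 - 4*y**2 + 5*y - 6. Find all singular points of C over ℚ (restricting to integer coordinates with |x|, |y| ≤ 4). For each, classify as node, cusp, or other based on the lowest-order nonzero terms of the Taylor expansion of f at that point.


Singular points: {(-1, 2)}; classification: node.

Compute partial derivatives:
  f_x = -9*x**2 + 2*x*y - 24*x + y**2 - 2*y - 11.
  f_y = x**2 + 2*x*y - 2*x + 3*y**2 - 8*y + 5.
Scan x_0 ∈ {−4, ..., 4}. For each x_0, f_y(x_0, y) is a polynomial in y; find its integer roots y ∈ {−4, ..., 4}, then test f_x and f at those candidates.
  x = -4: f_y(-4, y) = 3*y**2 - 16*y + 29; no integer root y with |y| ≤ 4.
  x = -3: f_y(-3, y) = 3*y**2 - 14*y + 20; no integer root y with |y| ≤ 4.
  x = -2: f_y(-2, y) = 3*y**2 - 12*y + 13; no integer root y with |y| ≤ 4.
  x = -1: f_y(-1, y) = 3*y**2 - 10*y + 8; vanishes at y ∈ {2}. (-1, 2): f_x = 0, f = 0 — SINGULAR.
  x = 0: f_y(0, y) = 3*y**2 - 8*y + 5; vanishes at y ∈ {1}. (0, 1): f_x = -12 ≠ 0.
  x = 1: f_y(1, y) = 3*y**2 - 6*y + 4; no integer root y with |y| ≤ 4.
  x = 2: f_y(2, y) = 3*y**2 - 4*y + 5; no integer root y with |y| ≤ 4.
  x = 3: f_y(3, y) = 3*y**2 - 2*y + 8; no integer root y with |y| ≤ 4.
  x = 4: f_y(4, y) = 3*y**2 + 13; no integer root y with |y| ≤ 4.
Only singular point on the grid: (-1, 2).
Classify: substitute x = -1 + u, y = 2 + v and expand: f = -3*u**3 + u**2*v - u**2 + u*v**2 + v**3 + v**2.
No constant or linear terms (consistent with a singular point). Quadratic part: -u**2 + v**2. Cubic part: -3*u**3 + u**2*v + u*v**2 + v**3.
The quadratic part v**2 - u**2 = (v − u)(v + u) splits into two distinct linear factors, so there are two distinct tangent lines y − 2 = ±(x − -1) — this is a node (ordinary double point).
Classification: node.


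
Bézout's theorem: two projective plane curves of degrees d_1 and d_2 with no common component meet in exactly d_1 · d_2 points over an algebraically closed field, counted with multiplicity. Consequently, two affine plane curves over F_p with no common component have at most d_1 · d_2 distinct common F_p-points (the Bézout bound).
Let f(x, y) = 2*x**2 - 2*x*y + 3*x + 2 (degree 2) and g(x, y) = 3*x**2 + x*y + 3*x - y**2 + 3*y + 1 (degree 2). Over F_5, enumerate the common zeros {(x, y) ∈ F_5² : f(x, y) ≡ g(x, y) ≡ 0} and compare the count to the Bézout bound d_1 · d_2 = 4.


Common zeros: {(1, 1), (3, 4)}; count = 2; Bézout bound = 4.

deg(f) = 2, deg(g) = 2, so Bézout bound = 4.
Scan x ∈ F_5. For each x, list the y ∈ F_5 with f(x, y) ≡ 0 and those with g(x, y) ≡ 0 (mod 5); the common zeros in that column are the intersection.
  x = 0: f ≡ 0 at y ∈ ∅; g ≡ 0 at y ∈ ∅; common: ∅.
  x = 1: f ≡ 0 at y ∈ {1}; g ≡ 0 at y ∈ {1, 3}; common: {1}.
  x = 2: f ≡ 0 at y ∈ {4}; g ≡ 0 at y ∈ {2, 3}; common: ∅.
  x = 3: f ≡ 0 at y ∈ {4}; g ≡ 0 at y ∈ {2, 4}; common: {4}.
  x = 4: f ≡ 0 at y ∈ {2}; g ≡ 0 at y ∈ ∅; common: ∅.
Collecting: common zeros = {(1, 1), (3, 4)}, so the count is 2.
Comparison with the Bézout bound: 2 ≤ 4 = deg(f)·deg(g), as expected for curves with no common component (the affine F_5-count falls short of the bound because intersections may lie at infinity, over extension fields, or carry multiplicity).


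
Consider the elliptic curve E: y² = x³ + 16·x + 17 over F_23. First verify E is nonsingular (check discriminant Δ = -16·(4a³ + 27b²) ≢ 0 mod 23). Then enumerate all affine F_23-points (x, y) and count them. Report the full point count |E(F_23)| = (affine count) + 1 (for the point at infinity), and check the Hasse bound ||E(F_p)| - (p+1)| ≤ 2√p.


Affine points = {(3, 0), (7, 9), (7, 14), (8, 6), (8, 17), (9, 4), (9, 19), (10, 2), (10, 21), (11, 11), (11, 12), (14, 8), (14, 15), (17, 2), (17, 21), (19, 2), (19, 21), (21, 0), (22, 0)}; affine count = 19; |E(F_23)| = 20.

Discriminant check: Δ ∝ 4a³ + 27b² = 4·16³ + 27·17² = 4·4096 + 27·289 ≡ 14 (mod 23). Nonzero ⇒ E is nonsingular.
For each x ∈ F_23, compute rhs = x³ + 16·x + 17 mod 23, then count y ∈ F_23 with y² ≡ rhs.
  x = 0: rhs = 17, matching y values: none (0 points).
  x = 1: rhs = 11, matching y values: none (0 points).
  x = 2: rhs = 11, matching y values: none (0 points).
  x = 3: rhs = 0, matching y values: 0 (1 points).
  x = 4: rhs = 7, matching y values: none (0 points).
  x = 5: rhs = 15, matching y values: none (0 points).
  x = 6: rhs = 7, matching y values: none (0 points).
  x = 7: rhs = 12, matching y values: 9, 14 (2 points).
  x = 8: rhs = 13, matching y values: 6, 17 (2 points).
  x = 9: rhs = 16, matching y values: 4, 19 (2 points).
  x = 10: rhs = 4, matching y values: 2, 21 (2 points).
  x = 11: rhs = 6, matching y values: 11, 12 (2 points).
  x = 12: rhs = 5, matching y values: none (0 points).
  x = 13: rhs = 7, matching y values: none (0 points).
  x = 14: rhs = 18, matching y values: 8, 15 (2 points).
  x = 15: rhs = 21, matching y values: none (0 points).
  x = 16: rhs = 22, matching y values: none (0 points).
  x = 17: rhs = 4, matching y values: 2, 21 (2 points).
  x = 18: rhs = 19, matching y values: none (0 points).
  x = 19: rhs = 4, matching y values: 2, 21 (2 points).
  x = 20: rhs = 11, matching y values: none (0 points).
  x = 21: rhs = 0, matching y values: 0 (1 points).
  x = 22: rhs = 0, matching y values: 0 (1 points).
Total affine count: 19.
Full point count |E(F_23)| = 19 + 1 = 20.
Hasse bound: |20 − (23+1)| = |-4| = 4 ≤ 2√23 ≈ 9.5917 ✓.


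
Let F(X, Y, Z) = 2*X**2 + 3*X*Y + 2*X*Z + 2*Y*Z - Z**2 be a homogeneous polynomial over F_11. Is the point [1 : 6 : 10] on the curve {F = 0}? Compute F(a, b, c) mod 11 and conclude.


F(1,6,10) ≡ 5 (mod 11); P is NOT on the curve.

Evaluate F(1, 6, 10) term-by-term (mod 11).
  2*X**2 ↦ 2·1·1·1 = 2
  3*X*Y ↦ 3·1·6·1 = 18
  2*X*Z ↦ 2·1·1·10 = 20
  2*Y*Z ↦ 2·1·6·10 = 120
  -Z**2 ↦ -1·1·1·100 = -100
Sum: F(1, 6, 10) = (2) + (18) + (20) + (120) + (-100) = 60.
Reducing mod 11: 60 ≡ 5 (mod 11).
Since F(a, b, c) ≡ 5 ≠ 0 (mod 11), P does NOT lie on the curve.


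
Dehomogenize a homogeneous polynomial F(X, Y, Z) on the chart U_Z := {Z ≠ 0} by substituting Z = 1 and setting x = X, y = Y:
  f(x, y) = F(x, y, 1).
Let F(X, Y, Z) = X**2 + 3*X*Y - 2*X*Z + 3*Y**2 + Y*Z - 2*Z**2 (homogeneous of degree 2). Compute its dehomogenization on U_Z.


f(x, y) = x**2 + 3*x*y - 2*x + 3*y**2 + y - 2

On U_Z we set Z = 1. Each monomial c·X^i·Y^j·Z^k in F becomes c·x^i·y^j·1^k = c·x^i·y^j.
Substituting Z = 1: F(X, Y, 1) = x**2 + 3*x*y - 2*x + 3*y**2 + y - 2.
Note: deg(f) ≤ deg(F) = 2; strict inequality happens when F is divisible by Z (lost terms).


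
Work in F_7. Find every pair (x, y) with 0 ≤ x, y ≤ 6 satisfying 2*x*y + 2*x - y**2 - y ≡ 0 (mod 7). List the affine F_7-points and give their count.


Affine F_7-points: {(0, 0), (0, 6), (1, 2), (1, 6), (2, 4), (2, 6), (3, 6), (4, 1), (4, 6), (5, 3), (5, 6), (6, 5), (6, 6)}; count = 13.

For each of the 49 pairs (x, y) ∈ F_7², evaluate f(x, y) mod 7. Record the zeros.
  x = 0: [0↦0, 1↦5, 2↦1, 3↦2, 4↦1, 5↦5, 6↦0]  zeros at y ∈ {0, 6}
  x = 1: [0↦2, 1↦2, 2↦0, 3↦3, 4↦4, 5↦3, 6↦0]  zeros at y ∈ {2, 6}
  x = 2: [0↦4, 1↦6, 2↦6, 3↦4, 4↦0, 5↦1, 6↦0]  zeros at y ∈ {4, 6}
  x = 3: [0↦6, 1↦3, 2↦5, 3↦5, 4↦3, 5↦6, 6↦0]  zeros at y ∈ {6}
  x = 4: [0↦1, 1↦0, 2↦4, 3↦6, 4↦6, 5↦4, 6↦0]  zeros at y ∈ {1, 6}
  x = 5: [0↦3, 1↦4, 2↦3, 3↦0, 4↦2, 5↦2, 6↦0]  zeros at y ∈ {3, 6}
  x = 6: [0↦5, 1↦1, 2↦2, 3↦1, 4↦5, 5↦0, 6↦0]  zeros at y ∈ {5, 6}
Collecting zeros: affine points = {(0, 0), (0, 6), (1, 2), (1, 6), (2, 4), (2, 6), (3, 6), (4, 1), (4, 6), (5, 3), (5, 6), (6, 5), (6, 6)}.
Total count |C(F_7)_aff| = 13.


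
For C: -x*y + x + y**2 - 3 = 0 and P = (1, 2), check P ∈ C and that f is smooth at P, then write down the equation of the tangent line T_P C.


Tangent line at P: -x + 3*y - 5 = 0.

Step 1: f(1, 2) = 0, so P lies on C.
Step 2: partial derivatives
  f_x(x, y) = 1 - y, f_y(x, y) = -x + 2*y.
  f_x(P) = -1, f_y(P) = 3 (gradient nonzero, so P is smooth).
Step 3: tangent line at P: -1·(x − 1) + 3·(y − 2) = 0.
Expanding: -x + 3*y - 5 = 0.


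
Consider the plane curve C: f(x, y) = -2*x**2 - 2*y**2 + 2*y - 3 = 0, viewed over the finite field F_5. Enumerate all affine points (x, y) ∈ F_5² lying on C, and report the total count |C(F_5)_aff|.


Affine F_5-points: {(0, 3), (1, 0), (1, 1), (2, 2), (2, 4), (3, 2), (3, 4), (4, 0), (4, 1)}; count = 9.

For each of the 25 pairs (x, y) ∈ F_5², evaluate f(x, y) mod 5. Record the zeros.
  x = 0: [0↦2, 1↦2, 2↦3, 3↦0, 4↦3]  zeros at y ∈ {3}
  x = 1: [0↦0, 1↦0, 2↦1, 3↦3, 4↦1]  zeros at y ∈ {0, 1}
  x = 2: [0↦4, 1↦4, 2↦0, 3↦2, 4↦0]  zeros at y ∈ {2, 4}
  x = 3: [0↦4, 1↦4, 2↦0, 3↦2, 4↦0]  zeros at y ∈ {2, 4}
  x = 4: [0↦0, 1↦0, 2↦1, 3↦3, 4↦1]  zeros at y ∈ {0, 1}
Collecting zeros: affine points = {(0, 3), (1, 0), (1, 1), (2, 2), (2, 4), (3, 2), (3, 4), (4, 0), (4, 1)}.
Total count |C(F_5)_aff| = 9.


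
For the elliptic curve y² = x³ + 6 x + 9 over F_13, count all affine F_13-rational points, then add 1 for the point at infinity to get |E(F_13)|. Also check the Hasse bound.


Affine points = {(0, 3), (0, 10), (1, 4), (1, 9), (2, 4), (2, 9), (6, 1), (6, 12), (7, 2), (7, 11), (8, 6), (8, 7), (9, 5), (9, 8), (10, 4), (10, 9)}; affine count = 16; |E(F_13)| = 17.

Discriminant check: Δ ∝ 4a³ + 27b² = 4·6³ + 27·9² = 4·216 + 27·81 ≡ 9 (mod 13). Nonzero ⇒ E is nonsingular.
For each x ∈ F_13, compute rhs = x³ + 6·x + 9 mod 13, then count y ∈ F_13 with y² ≡ rhs.
  x = 0: rhs = 9, matching y values: 3, 10 (2 points).
  x = 1: rhs = 3, matching y values: 4, 9 (2 points).
  x = 2: rhs = 3, matching y values: 4, 9 (2 points).
  x = 3: rhs = 2, matching y values: none (0 points).
  x = 4: rhs = 6, matching y values: none (0 points).
  x = 5: rhs = 8, matching y values: none (0 points).
  x = 6: rhs = 1, matching y values: 1, 12 (2 points).
  x = 7: rhs = 4, matching y values: 2, 11 (2 points).
  x = 8: rhs = 10, matching y values: 6, 7 (2 points).
  x = 9: rhs = 12, matching y values: 5, 8 (2 points).
  x = 10: rhs = 3, matching y values: 4, 9 (2 points).
  x = 11: rhs = 2, matching y values: none (0 points).
  x = 12: rhs = 2, matching y values: none (0 points).
Total affine count: 16.
Full point count |E(F_13)| = 16 + 1 = 17.
Hasse bound: |17 − (13+1)| = |3| = 3 ≤ 2√13 ≈ 7.2111 ✓.


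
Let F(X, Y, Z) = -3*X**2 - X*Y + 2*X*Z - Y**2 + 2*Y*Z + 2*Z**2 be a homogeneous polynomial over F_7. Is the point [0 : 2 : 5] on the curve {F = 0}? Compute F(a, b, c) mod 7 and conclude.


F(0,2,5) ≡ 3 (mod 7); P is NOT on the curve.

Evaluate F(0, 2, 5) term-by-term (mod 7).
  -3*X**2 ↦ -3·0·1·1 = 0
  -X*Y ↦ -1·0·2·1 = 0
  2*X*Z ↦ 2·0·1·5 = 0
  -Y**2 ↦ -1·1·4·1 = -4
  2*Y*Z ↦ 2·1·2·5 = 20
  2*Z**2 ↦ 2·1·1·25 = 50
Sum: F(0, 2, 5) = (0) + (0) + (0) + (-4) + (20) + (50) = 66.
Reducing mod 7: 66 ≡ 3 (mod 7).
Since F(a, b, c) ≡ 3 ≠ 0 (mod 7), P does NOT lie on the curve.


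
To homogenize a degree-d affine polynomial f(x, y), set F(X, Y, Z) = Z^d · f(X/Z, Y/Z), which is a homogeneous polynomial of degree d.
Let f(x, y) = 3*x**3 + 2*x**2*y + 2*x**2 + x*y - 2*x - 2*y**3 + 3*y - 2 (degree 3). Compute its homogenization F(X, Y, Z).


F(X, Y, Z) = 3*X**3 + 2*X**2*Y + 2*X**2*Z + X*Y*Z - 2*X*Z**2 - 2*Y**3 + 3*Y*Z**2 - 2*Z**3

deg(f) = 3.
Substitute x = X/Z, y = Y/Z into f, then multiply by Z^3.
  monomial 3·x^3·y^0 ↦ 3·X^3·Y^0·Z^0.
  monomial 2·x^2·y^1 ↦ 2·X^2·Y^1·Z^0.
  monomial 2·x^2·y^0 ↦ 2·X^2·Y^0·Z^1.
  monomial 1·x^1·y^1 ↦ 1·X^1·Y^1·Z^1.
  monomial -2·x^1·y^0 ↦ -2·X^1·Y^0·Z^2.
  monomial -2·x^0·y^3 ↦ -2·X^0·Y^3·Z^0.
  monomial 3·x^0·y^1 ↦ 3·X^0·Y^1·Z^2.
  monomial -2·x^0·y^0 ↦ -2·X^0·Y^0·Z^3.
Collecting: F(X, Y, Z) = 3*X**3 + 2*X**2*Y + 2*X**2*Z + X*Y*Z - 2*X*Z**2 - 2*Y**3 + 3*Y*Z**2 - 2*Z**3.


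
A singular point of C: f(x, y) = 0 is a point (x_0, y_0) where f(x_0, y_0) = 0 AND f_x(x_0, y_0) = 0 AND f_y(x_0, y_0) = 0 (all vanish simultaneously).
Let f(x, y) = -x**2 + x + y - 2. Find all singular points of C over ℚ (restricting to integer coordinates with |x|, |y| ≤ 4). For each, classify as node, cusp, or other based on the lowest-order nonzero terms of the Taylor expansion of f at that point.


No singular points in the scanned grid; C is smooth there.

Compute partial derivatives:
  f_x = 1 - 2*x.
  f_y = 1.
f_y = 1 is a nonzero constant, so f_y never vanishes: no point (x, y) can satisfy f = f_x = f_y = 0. In particular no (x, y) ∈ {−4, ..., 4}² is singular; the curve is smooth.


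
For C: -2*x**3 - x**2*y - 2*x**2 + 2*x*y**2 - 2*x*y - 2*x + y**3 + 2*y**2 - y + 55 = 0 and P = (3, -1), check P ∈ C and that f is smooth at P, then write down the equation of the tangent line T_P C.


Tangent line at P: -58*x - 29*y + 145 = 0.

Step 1: f(3, -1) = 0, so P lies on C.
Step 2: partial derivatives
  f_x(x, y) = -6*x**2 - 2*x*y - 4*x + 2*y**2 - 2*y - 2, f_y(x, y) = -x**2 + 4*x*y - 2*x + 3*y**2 + 4*y - 1.
  f_x(P) = -58, f_y(P) = -29 (gradient nonzero, so P is smooth).
Step 3: tangent line at P: -58·(x − 3) + -29·(y − -1) = 0.
Expanding: -58*x - 29*y + 145 = 0.


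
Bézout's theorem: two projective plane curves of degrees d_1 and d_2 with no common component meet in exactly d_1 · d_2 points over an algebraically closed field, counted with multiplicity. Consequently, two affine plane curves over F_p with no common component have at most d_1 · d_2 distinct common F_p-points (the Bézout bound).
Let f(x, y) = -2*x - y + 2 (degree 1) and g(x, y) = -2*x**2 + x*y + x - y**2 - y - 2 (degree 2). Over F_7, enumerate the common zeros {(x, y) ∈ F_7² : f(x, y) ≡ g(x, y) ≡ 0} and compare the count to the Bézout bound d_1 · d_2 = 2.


Common zeros: {(2, 5), (4, 1)}; count = 2; Bézout bound = 2.

deg(f) = 1, deg(g) = 2, so Bézout bound = 2.
Scan x ∈ F_7. For each x, list the y ∈ F_7 with f(x, y) ≡ 0 and those with g(x, y) ≡ 0 (mod 7); the common zeros in that column are the intersection.
  x = 0: f ≡ 0 at y ∈ {2}; g ≡ 0 at y ∈ {3}; common: ∅.
  x = 1: f ≡ 0 at y ∈ {0}; g ≡ 0 at y ∈ {2, 5}; common: ∅.
  x = 2: f ≡ 0 at y ∈ {5}; g ≡ 0 at y ∈ {3, 5}; common: {5}.
  x = 3: f ≡ 0 at y ∈ {3}; g ≡ 0 at y ∈ ∅; common: ∅.
  x = 4: f ≡ 0 at y ∈ {1}; g ≡ 0 at y ∈ {1, 2}; common: {1}.
  x = 5: f ≡ 0 at y ∈ {6}; g ≡ 0 at y ∈ ∅; common: ∅.
  x = 6: f ≡ 0 at y ∈ {4}; g ≡ 0 at y ∈ ∅; common: ∅.
Collecting: common zeros = {(2, 5), (4, 1)}, so the count is 2.
Comparison with the Bézout bound: 2 ≤ 2 = deg(f)·deg(g), as expected for curves with no common component (the bound is attained).


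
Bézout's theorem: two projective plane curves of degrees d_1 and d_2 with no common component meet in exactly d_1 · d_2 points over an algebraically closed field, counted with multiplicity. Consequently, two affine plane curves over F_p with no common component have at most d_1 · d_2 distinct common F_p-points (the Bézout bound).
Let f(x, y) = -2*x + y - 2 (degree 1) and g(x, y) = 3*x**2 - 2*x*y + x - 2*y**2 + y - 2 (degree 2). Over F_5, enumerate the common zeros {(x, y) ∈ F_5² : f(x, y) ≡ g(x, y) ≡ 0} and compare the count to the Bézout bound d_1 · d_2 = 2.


Common zeros: {(3, 3), (4, 0)}; count = 2; Bézout bound = 2.

deg(f) = 1, deg(g) = 2, so Bézout bound = 2.
Scan x ∈ F_5. For each x, list the y ∈ F_5 with f(x, y) ≡ 0 and those with g(x, y) ≡ 0 (mod 5); the common zeros in that column are the intersection.
  x = 0: f ≡ 0 at y ∈ {2}; g ≡ 0 at y ∈ {4}; common: ∅.
  x = 1: f ≡ 0 at y ∈ {4}; g ≡ 0 at y ∈ ∅; common: ∅.
  x = 2: f ≡ 0 at y ∈ {1}; g ≡ 0 at y ∈ {3}; common: ∅.
  x = 3: f ≡ 0 at y ∈ {3}; g ≡ 0 at y ∈ {2, 3}; common: {3}.
  x = 4: f ≡ 0 at y ∈ {0}; g ≡ 0 at y ∈ {0, 4}; common: {0}.
Collecting: common zeros = {(3, 3), (4, 0)}, so the count is 2.
Comparison with the Bézout bound: 2 ≤ 2 = deg(f)·deg(g), as expected for curves with no common component (the bound is attained).


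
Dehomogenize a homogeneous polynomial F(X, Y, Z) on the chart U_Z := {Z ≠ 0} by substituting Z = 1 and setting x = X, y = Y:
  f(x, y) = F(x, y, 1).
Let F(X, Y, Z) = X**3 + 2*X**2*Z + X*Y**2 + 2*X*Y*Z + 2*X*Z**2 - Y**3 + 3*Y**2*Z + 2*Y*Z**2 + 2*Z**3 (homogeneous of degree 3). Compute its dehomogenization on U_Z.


f(x, y) = x**3 + 2*x**2 + x*y**2 + 2*x*y + 2*x - y**3 + 3*y**2 + 2*y + 2

On U_Z we set Z = 1. Each monomial c·X^i·Y^j·Z^k in F becomes c·x^i·y^j·1^k = c·x^i·y^j.
Substituting Z = 1: F(X, Y, 1) = x**3 + 2*x**2 + x*y**2 + 2*x*y + 2*x - y**3 + 3*y**2 + 2*y + 2.
Note: deg(f) ≤ deg(F) = 3; strict inequality happens when F is divisible by Z (lost terms).


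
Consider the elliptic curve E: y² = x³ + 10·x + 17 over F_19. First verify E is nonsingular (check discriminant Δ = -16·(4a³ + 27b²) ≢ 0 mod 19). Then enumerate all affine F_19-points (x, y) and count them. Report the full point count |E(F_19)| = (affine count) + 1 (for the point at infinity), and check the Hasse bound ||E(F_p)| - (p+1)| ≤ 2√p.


Affine points = {(0, 6), (0, 13), (1, 3), (1, 16), (2, 8), (2, 11), (3, 6), (3, 13), (4, 8), (4, 11), (8, 1), (8, 18), (9, 0), (13, 8), (13, 11), (16, 6), (16, 13), (18, 5), (18, 14)}; affine count = 19; |E(F_19)| = 20.

Discriminant check: Δ ∝ 4a³ + 27b² = 4·10³ + 27·17² = 4·1000 + 27·289 ≡ 4 (mod 19). Nonzero ⇒ E is nonsingular.
For each x ∈ F_19, compute rhs = x³ + 10·x + 17 mod 19, then count y ∈ F_19 with y² ≡ rhs.
  x = 0: rhs = 17, matching y values: 6, 13 (2 points).
  x = 1: rhs = 9, matching y values: 3, 16 (2 points).
  x = 2: rhs = 7, matching y values: 8, 11 (2 points).
  x = 3: rhs = 17, matching y values: 6, 13 (2 points).
  x = 4: rhs = 7, matching y values: 8, 11 (2 points).
  x = 5: rhs = 2, matching y values: none (0 points).
  x = 6: rhs = 8, matching y values: none (0 points).
  x = 7: rhs = 12, matching y values: none (0 points).
  x = 8: rhs = 1, matching y values: 1, 18 (2 points).
  x = 9: rhs = 0, matching y values: 0 (1 points).
  x = 10: rhs = 15, matching y values: none (0 points).
  x = 11: rhs = 14, matching y values: none (0 points).
  x = 12: rhs = 3, matching y values: none (0 points).
  x = 13: rhs = 7, matching y values: 8, 11 (2 points).
  x = 14: rhs = 13, matching y values: none (0 points).
  x = 15: rhs = 8, matching y values: none (0 points).
  x = 16: rhs = 17, matching y values: 6, 13 (2 points).
  x = 17: rhs = 8, matching y values: none (0 points).
  x = 18: rhs = 6, matching y values: 5, 14 (2 points).
Total affine count: 19.
Full point count |E(F_19)| = 19 + 1 = 20.
Hasse bound: |20 − (19+1)| = |0| = 0 ≤ 2√19 ≈ 8.7178 ✓.


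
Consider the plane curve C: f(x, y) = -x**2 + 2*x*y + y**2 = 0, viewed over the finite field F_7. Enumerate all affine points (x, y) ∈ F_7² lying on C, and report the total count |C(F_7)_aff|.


Affine F_7-points: {(0, 0), (1, 2), (1, 3), (2, 4), (2, 6), (3, 2), (3, 6), (4, 1), (4, 5), (5, 1), (5, 3), (6, 4), (6, 5)}; count = 13.

For each of the 49 pairs (x, y) ∈ F_7², evaluate f(x, y) mod 7. Record the zeros.
  x = 0: [0↦0, 1↦1, 2↦4, 3↦2, 4↦2, 5↦4, 6↦1]  zeros at y ∈ {0}
  x = 1: [0↦6, 1↦2, 2↦0, 3↦0, 4↦2, 5↦6, 6↦5]  zeros at y ∈ {2, 3}
  x = 2: [0↦3, 1↦1, 2↦1, 3↦3, 4↦0, 5↦6, 6↦0]  zeros at y ∈ {4, 6}
  x = 3: [0↦5, 1↦5, 2↦0, 3↦4, 4↦3, 5↦4, 6↦0]  zeros at y ∈ {2, 6}
  x = 4: [0↦5, 1↦0, 2↦4, 3↦3, 4↦4, 5↦0, 6↦5]  zeros at y ∈ {1, 5}
  x = 5: [0↦3, 1↦0, 2↦6, 3↦0, 4↦3, 5↦1, 6↦1]  zeros at y ∈ {1, 3}
  x = 6: [0↦6, 1↦5, 2↦6, 3↦2, 4↦0, 5↦0, 6↦2]  zeros at y ∈ {4, 5}
Collecting zeros: affine points = {(0, 0), (1, 2), (1, 3), (2, 4), (2, 6), (3, 2), (3, 6), (4, 1), (4, 5), (5, 1), (5, 3), (6, 4), (6, 5)}.
Total count |C(F_7)_aff| = 13.


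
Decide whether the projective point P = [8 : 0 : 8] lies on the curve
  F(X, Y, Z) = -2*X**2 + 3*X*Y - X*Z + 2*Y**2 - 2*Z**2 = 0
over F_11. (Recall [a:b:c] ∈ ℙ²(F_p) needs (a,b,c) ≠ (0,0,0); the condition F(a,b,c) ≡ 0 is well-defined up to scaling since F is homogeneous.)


F(8,0,8) ≡ 10 (mod 11); P is NOT on the curve.

Evaluate F(8, 0, 8) term-by-term (mod 11).
  -2*X**2 ↦ -2·64·1·1 = -128
  3*X*Y ↦ 3·8·0·1 = 0
  -X*Z ↦ -1·8·1·8 = -64
  2*Y**2 ↦ 2·1·0·1 = 0
  -2*Z**2 ↦ -2·1·1·64 = -128
Sum: F(8, 0, 8) = (-128) + (0) + (-64) + (0) + (-128) = -320.
Reducing mod 11: -320 ≡ 10 (mod 11).
Since F(a, b, c) ≡ 10 ≠ 0 (mod 11), P does NOT lie on the curve.


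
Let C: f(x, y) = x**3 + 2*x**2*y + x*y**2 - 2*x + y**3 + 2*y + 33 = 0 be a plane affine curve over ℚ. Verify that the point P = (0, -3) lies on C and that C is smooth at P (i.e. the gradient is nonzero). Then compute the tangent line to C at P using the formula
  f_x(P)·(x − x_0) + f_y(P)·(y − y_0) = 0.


Tangent line at P: 7*x + 29*y + 87 = 0.

Step 1: f(0, -3) = 0, so P lies on C.
Step 2: partial derivatives
  f_x(x, y) = 3*x**2 + 4*x*y + y**2 - 2, f_y(x, y) = 2*x**2 + 2*x*y + 3*y**2 + 2.
  f_x(P) = 7, f_y(P) = 29 (gradient nonzero, so P is smooth).
Step 3: tangent line at P: 7·(x − 0) + 29·(y − -3) = 0.
Expanding: 7*x + 29*y + 87 = 0.


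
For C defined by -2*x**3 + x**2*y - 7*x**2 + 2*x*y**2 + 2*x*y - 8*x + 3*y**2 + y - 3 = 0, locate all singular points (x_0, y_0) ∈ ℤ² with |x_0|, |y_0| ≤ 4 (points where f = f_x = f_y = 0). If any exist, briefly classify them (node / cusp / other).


Singular points: {(-1, 0)}; classification: node.

Compute partial derivatives:
  f_x = -6*x**2 + 2*x*y - 14*x + 2*y**2 + 2*y - 8.
  f_y = x**2 + 4*x*y + 2*x + 6*y + 1.
Scan x_0 ∈ {−4, ..., 4}. For each x_0, f_y(x_0, y) is a polynomial in y; find its integer roots y ∈ {−4, ..., 4}, then test f_x and f at those candidates.
  x = -4: f_y(-4, y) = 9 - 10*y; no integer root y with |y| ≤ 4.
  x = -3: f_y(-3, y) = 4 - 6*y; no integer root y with |y| ≤ 4.
  x = -2: f_y(-2, y) = 1 - 2*y; no integer root y with |y| ≤ 4.
  x = -1: f_y(-1, y) = 2*y; vanishes at y ∈ {0}. (-1, 0): f_x = 0, f = 0 — SINGULAR.
  x = 0: f_y(0, y) = 6*y + 1; no integer root y with |y| ≤ 4.
  x = 1: f_y(1, y) = 10*y + 4; no integer root y with |y| ≤ 4.
  x = 2: f_y(2, y) = 14*y + 9; no integer root y with |y| ≤ 4.
  x = 3: f_y(3, y) = 18*y + 16; no integer root y with |y| ≤ 4.
  x = 4: f_y(4, y) = 22*y + 25; no integer root y with |y| ≤ 4.
Only singular point on the grid: (-1, 0).
Classify: substitute x = -1 + u, y = 0 + v and expand: f = -2*u**3 + u**2*v - u**2 + 2*u*v**2 + v**2.
No constant or linear terms (consistent with a singular point). Quadratic part: -u**2 + v**2. Cubic part: -2*u**3 + u**2*v + 2*u*v**2.
The quadratic part v**2 - u**2 = (v − u)(v + u) splits into two distinct linear factors, so there are two distinct tangent lines y − 0 = ±(x − -1) — this is a node (ordinary double point).
Classification: node.


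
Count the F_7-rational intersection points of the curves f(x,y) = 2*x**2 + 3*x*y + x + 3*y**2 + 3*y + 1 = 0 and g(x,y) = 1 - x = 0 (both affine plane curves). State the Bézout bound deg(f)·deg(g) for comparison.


Common zeros: {(1, 2), (1, 3)}; count = 2; Bézout bound = 2.

deg(f) = 2, deg(g) = 1, so Bézout bound = 2.
Scan x ∈ F_7. For each x, list the y ∈ F_7 with f(x, y) ≡ 0 and those with g(x, y) ≡ 0 (mod 7); the common zeros in that column are the intersection.
  x = 0: f ≡ 0 at y ∈ {1, 5}; g ≡ 0 at y ∈ ∅; common: ∅.
  x = 1: f ≡ 0 at y ∈ {2, 3}; g ≡ 0 at y ∈ {0, 1, 2, 3, 4, 5, 6}; common: {2, 3}.
  x = 2: f ≡ 0 at y ∈ ∅; g ≡ 0 at y ∈ ∅; common: ∅.
  x = 3: f ≡ 0 at y ∈ ∅; g ≡ 0 at y ∈ ∅; common: ∅.
  x = 4: f ≡ 0 at y ∈ ∅; g ≡ 0 at y ∈ ∅; common: ∅.
  x = 5: f ≡ 0 at y ∈ {0, 1}; g ≡ 0 at y ∈ ∅; common: ∅.
  x = 6: f ≡ 0 at y ∈ {2, 5}; g ≡ 0 at y ∈ ∅; common: ∅.
Collecting: common zeros = {(1, 2), (1, 3)}, so the count is 2.
Comparison with the Bézout bound: 2 ≤ 2 = deg(f)·deg(g), as expected for curves with no common component (the bound is attained).


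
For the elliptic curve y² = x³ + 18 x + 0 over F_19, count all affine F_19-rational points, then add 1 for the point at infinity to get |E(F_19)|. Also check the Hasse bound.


Affine points = {(0, 0), (1, 0), (2, 5), (2, 14), (3, 9), (3, 10), (5, 5), (5, 14), (6, 1), (6, 18), (9, 6), (9, 13), (11, 3), (11, 16), (12, 5), (12, 14), (15, 4), (15, 15), (18, 0)}; affine count = 19; |E(F_19)| = 20.

Discriminant check: Δ ∝ 4a³ + 27b² = 4·18³ + 27·0² = 4·5832 + 27·0 ≡ 15 (mod 19). Nonzero ⇒ E is nonsingular.
For each x ∈ F_19, compute rhs = x³ + 18·x + 0 mod 19, then count y ∈ F_19 with y² ≡ rhs.
  x = 0: rhs = 0, matching y values: 0 (1 points).
  x = 1: rhs = 0, matching y values: 0 (1 points).
  x = 2: rhs = 6, matching y values: 5, 14 (2 points).
  x = 3: rhs = 5, matching y values: 9, 10 (2 points).
  x = 4: rhs = 3, matching y values: none (0 points).
  x = 5: rhs = 6, matching y values: 5, 14 (2 points).
  x = 6: rhs = 1, matching y values: 1, 18 (2 points).
  x = 7: rhs = 13, matching y values: none (0 points).
  x = 8: rhs = 10, matching y values: none (0 points).
  x = 9: rhs = 17, matching y values: 6, 13 (2 points).
  x = 10: rhs = 2, matching y values: none (0 points).
  x = 11: rhs = 9, matching y values: 3, 16 (2 points).
  x = 12: rhs = 6, matching y values: 5, 14 (2 points).
  x = 13: rhs = 18, matching y values: none (0 points).
  x = 14: rhs = 13, matching y values: none (0 points).
  x = 15: rhs = 16, matching y values: 4, 15 (2 points).
  x = 16: rhs = 14, matching y values: none (0 points).
  x = 17: rhs = 13, matching y values: none (0 points).
  x = 18: rhs = 0, matching y values: 0 (1 points).
Total affine count: 19.
Full point count |E(F_19)| = 19 + 1 = 20.
Hasse bound: |20 − (19+1)| = |0| = 0 ≤ 2√19 ≈ 8.7178 ✓.


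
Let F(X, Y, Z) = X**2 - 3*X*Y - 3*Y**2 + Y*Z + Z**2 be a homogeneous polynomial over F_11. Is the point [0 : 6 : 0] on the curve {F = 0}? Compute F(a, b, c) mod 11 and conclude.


F(0,6,0) ≡ 2 (mod 11); P is NOT on the curve.

Evaluate F(0, 6, 0) term-by-term (mod 11).
  X**2 ↦ 1·0·1·1 = 0
  -3*X*Y ↦ -3·0·6·1 = 0
  -3*Y**2 ↦ -3·1·36·1 = -108
  Y*Z ↦ 1·1·6·0 = 0
  Z**2 ↦ 1·1·1·0 = 0
Sum: F(0, 6, 0) = (0) + (0) + (-108) + (0) + (0) = -108.
Reducing mod 11: -108 ≡ 2 (mod 11).
Since F(a, b, c) ≡ 2 ≠ 0 (mod 11), P does NOT lie on the curve.


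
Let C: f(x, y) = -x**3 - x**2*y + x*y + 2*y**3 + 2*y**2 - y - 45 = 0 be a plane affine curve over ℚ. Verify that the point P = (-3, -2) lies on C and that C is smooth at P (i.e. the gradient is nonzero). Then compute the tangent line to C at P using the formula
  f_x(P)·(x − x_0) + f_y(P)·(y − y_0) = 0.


Tangent line at P: -41*x + 3*y - 117 = 0.

Step 1: f(-3, -2) = 0, so P lies on C.
Step 2: partial derivatives
  f_x(x, y) = -3*x**2 - 2*x*y + y, f_y(x, y) = -x**2 + x + 6*y**2 + 4*y - 1.
  f_x(P) = -41, f_y(P) = 3 (gradient nonzero, so P is smooth).
Step 3: tangent line at P: -41·(x − -3) + 3·(y − -2) = 0.
Expanding: -41*x + 3*y - 117 = 0.


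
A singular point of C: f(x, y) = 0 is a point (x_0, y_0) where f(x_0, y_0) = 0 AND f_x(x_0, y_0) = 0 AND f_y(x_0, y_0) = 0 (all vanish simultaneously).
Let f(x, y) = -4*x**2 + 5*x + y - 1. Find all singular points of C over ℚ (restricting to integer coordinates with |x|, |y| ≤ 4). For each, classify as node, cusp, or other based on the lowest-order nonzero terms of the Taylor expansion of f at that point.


No singular points in the scanned grid; C is smooth there.

Compute partial derivatives:
  f_x = 5 - 8*x.
  f_y = 1.
f_y = 1 is a nonzero constant, so f_y never vanishes: no point (x, y) can satisfy f = f_x = f_y = 0. In particular no (x, y) ∈ {−4, ..., 4}² is singular; the curve is smooth.


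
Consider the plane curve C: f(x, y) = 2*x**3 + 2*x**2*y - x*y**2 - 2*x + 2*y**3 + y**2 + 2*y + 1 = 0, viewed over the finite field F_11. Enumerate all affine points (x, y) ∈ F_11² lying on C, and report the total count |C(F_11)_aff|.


Affine F_11-points: {(0, 5), (1, 7), (2, 3), (2, 4), (2, 10), (4, 0), (4, 1), (4, 6), (8, 6), (9, 0), (10, 2)}; count = 11.

For each of the 121 pairs (x, y) ∈ F_11², evaluate f(x, y) mod 11. Record the zeros.
  x = 0: [0↦1, 1↦6, 2↦3, 3↦4, 4↦10, 5↦0, 6↦8, 7↦2, 8↦5, 9↦7, 10↦9]  zeros at y ∈ {5}
  x = 1: [0↦1, 1↦7, 2↦3, 3↦1, 4↦2, 5↦7, 6↦6, 7↦0, 8↦1, 9↦10, 10↦6]  zeros at y ∈ {7}
  x = 2: [0↦2, 1↦2, 2↦1, 3↦0, 4↦0, 5↦2, 6↦7, 7↦5, 8↦8, 9↦6, 10↦0]  zeros at y ∈ {3, 4, 10}
  x = 3: [0↦5, 1↦3, 2↦9, 3↦2, 4↦5, 5↦8, 6↦1, 7↦7, 8↦5, 9↦7, 10↦3]  zeros at y ∈ ∅
  x = 4: [0↦0, 1↦0, 2↦6, 3↦8, 4↦7, 5↦4, 6↦0, 7↦7, 8↦4, 9↦3, 10↦5]  zeros at y ∈ {0, 1, 6}
  x = 5: [0↦10, 1↦5, 2↦4, 3↦8, 4↦7, 5↦2, 6↦5, 7↦6, 8↦6, 9↦6, 10↦7]  zeros at y ∈ ∅
  x = 6: [0↦3, 1↦8, 2↦4, 3↦3, 4↦6, 5↦3, 6↦6, 7↦5, 8↦1, 9↦6, 10↦10]  zeros at y ∈ ∅
  x = 7: [0↦2, 1↦10, 2↦7, 3↦5, 4↦5, 5↦8, 6↦4, 7↦5, 8↦1, 9↦4, 10↦4]  zeros at y ∈ ∅
  x = 8: [0↦8, 1↦1, 2↦3, 3↦4, 4↦5, 5↦7, 6↦0, 7↦7, 8↦7, 9↦1, 10↦1]  zeros at y ∈ {6}
  x = 9: [0↦0, 1↦4, 2↦4, 3↦1, 4↦7, 5↦1, 6↦6, 7↦1, 8↦9, 9↦9, 10↦2]  zeros at y ∈ {0}
  x = 10: [0↦1, 1↦9, 2↦0, 3↦8, 4↦1, 5↦2, 6↦1, 7↦10, 8↦8, 9↦7, 10↦8]  zeros at y ∈ {2}
Collecting zeros: affine points = {(0, 5), (1, 7), (2, 3), (2, 4), (2, 10), (4, 0), (4, 1), (4, 6), (8, 6), (9, 0), (10, 2)}.
Total count |C(F_11)_aff| = 11.


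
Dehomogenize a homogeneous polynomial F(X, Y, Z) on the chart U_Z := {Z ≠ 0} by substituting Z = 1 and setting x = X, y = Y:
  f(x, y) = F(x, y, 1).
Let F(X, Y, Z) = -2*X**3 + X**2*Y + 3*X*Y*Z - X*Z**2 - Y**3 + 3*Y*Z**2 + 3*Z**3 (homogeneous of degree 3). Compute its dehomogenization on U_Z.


f(x, y) = -2*x**3 + x**2*y + 3*x*y - x - y**3 + 3*y + 3

On U_Z we set Z = 1. Each monomial c·X^i·Y^j·Z^k in F becomes c·x^i·y^j·1^k = c·x^i·y^j.
Substituting Z = 1: F(X, Y, 1) = -2*x**3 + x**2*y + 3*x*y - x - y**3 + 3*y + 3.
Note: deg(f) ≤ deg(F) = 3; strict inequality happens when F is divisible by Z (lost terms).


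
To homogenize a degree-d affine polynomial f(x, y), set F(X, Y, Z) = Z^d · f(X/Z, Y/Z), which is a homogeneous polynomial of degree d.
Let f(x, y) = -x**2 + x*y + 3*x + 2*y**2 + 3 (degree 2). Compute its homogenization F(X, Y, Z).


F(X, Y, Z) = -X**2 + X*Y + 3*X*Z + 2*Y**2 + 3*Z**2

deg(f) = 2.
Substitute x = X/Z, y = Y/Z into f, then multiply by Z^2.
  monomial -1·x^2·y^0 ↦ -1·X^2·Y^0·Z^0.
  monomial 1·x^1·y^1 ↦ 1·X^1·Y^1·Z^0.
  monomial 3·x^1·y^0 ↦ 3·X^1·Y^0·Z^1.
  monomial 2·x^0·y^2 ↦ 2·X^0·Y^2·Z^0.
  monomial 3·x^0·y^0 ↦ 3·X^0·Y^0·Z^2.
Collecting: F(X, Y, Z) = -X**2 + X*Y + 3*X*Z + 2*Y**2 + 3*Z**2.


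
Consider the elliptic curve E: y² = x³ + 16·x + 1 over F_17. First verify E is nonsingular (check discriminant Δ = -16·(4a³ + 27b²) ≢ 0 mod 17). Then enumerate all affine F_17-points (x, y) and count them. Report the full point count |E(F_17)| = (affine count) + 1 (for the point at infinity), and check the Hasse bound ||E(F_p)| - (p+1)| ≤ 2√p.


Affine points = {(0, 1), (0, 16), (1, 1), (1, 16), (3, 5), (3, 12), (5, 6), (5, 11), (12, 0), (13, 3), (13, 14), (16, 1), (16, 16)}; affine count = 13; |E(F_17)| = 14.

Discriminant check: Δ ∝ 4a³ + 27b² = 4·16³ + 27·1² = 4·4096 + 27·1 ≡ 6 (mod 17). Nonzero ⇒ E is nonsingular.
For each x ∈ F_17, compute rhs = x³ + 16·x + 1 mod 17, then count y ∈ F_17 with y² ≡ rhs.
  x = 0: rhs = 1, matching y values: 1, 16 (2 points).
  x = 1: rhs = 1, matching y values: 1, 16 (2 points).
  x = 2: rhs = 7, matching y values: none (0 points).
  x = 3: rhs = 8, matching y values: 5, 12 (2 points).
  x = 4: rhs = 10, matching y values: none (0 points).
  x = 5: rhs = 2, matching y values: 6, 11 (2 points).
  x = 6: rhs = 7, matching y values: none (0 points).
  x = 7: rhs = 14, matching y values: none (0 points).
  x = 8: rhs = 12, matching y values: none (0 points).
  x = 9: rhs = 7, matching y values: none (0 points).
  x = 10: rhs = 5, matching y values: none (0 points).
  x = 11: rhs = 12, matching y values: none (0 points).
  x = 12: rhs = 0, matching y values: 0 (1 points).
  x = 13: rhs = 9, matching y values: 3, 14 (2 points).
  x = 14: rhs = 11, matching y values: none (0 points).
  x = 15: rhs = 12, matching y values: none (0 points).
  x = 16: rhs = 1, matching y values: 1, 16 (2 points).
Total affine count: 13.
Full point count |E(F_17)| = 13 + 1 = 14.
Hasse bound: |14 − (17+1)| = |-4| = 4 ≤ 2√17 ≈ 8.2462 ✓.


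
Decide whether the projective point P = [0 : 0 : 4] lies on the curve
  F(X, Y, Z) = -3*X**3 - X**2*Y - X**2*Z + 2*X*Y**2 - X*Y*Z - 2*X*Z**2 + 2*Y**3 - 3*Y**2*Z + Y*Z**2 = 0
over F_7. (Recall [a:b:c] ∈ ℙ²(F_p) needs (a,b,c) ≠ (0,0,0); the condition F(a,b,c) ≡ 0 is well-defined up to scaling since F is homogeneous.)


F(0,0,4) ≡ 0 (mod 7); P is on the curve.

Evaluate F(0, 0, 4) term-by-term (mod 7).
  -3*X**3 ↦ -3·0·1·1 = 0
  -X**2*Y ↦ -1·0·0·1 = 0
  -X**2*Z ↦ -1·0·1·4 = 0
  2*X*Y**2 ↦ 2·0·0·1 = 0
  -X*Y*Z ↦ -1·0·0·4 = 0
  -2*X*Z**2 ↦ -2·0·1·16 = 0
  2*Y**3 ↦ 2·1·0·1 = 0
  -3*Y**2*Z ↦ -3·1·0·4 = 0
  Y*Z**2 ↦ 1·1·0·16 = 0
Sum: F(0, 0, 4) = (0) + (0) + (0) + (0) + (0) + (0) + (0) + (0) + (0) = 0.
Reducing mod 7: 0 ≡ 0 (mod 7).
Since F(a, b, c) ≡ 0 (mod 7), P lies on the curve.


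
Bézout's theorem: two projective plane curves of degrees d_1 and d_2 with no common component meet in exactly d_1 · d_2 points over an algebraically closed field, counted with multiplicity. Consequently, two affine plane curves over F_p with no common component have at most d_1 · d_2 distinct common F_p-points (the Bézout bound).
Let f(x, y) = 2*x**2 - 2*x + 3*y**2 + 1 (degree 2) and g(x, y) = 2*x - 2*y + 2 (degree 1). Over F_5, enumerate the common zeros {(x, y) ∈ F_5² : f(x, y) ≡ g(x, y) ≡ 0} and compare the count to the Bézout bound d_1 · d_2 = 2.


Common zeros: {(4, 0)}; count = 1; Bézout bound = 2.

deg(f) = 2, deg(g) = 1, so Bézout bound = 2.
Scan x ∈ F_5. For each x, list the y ∈ F_5 with f(x, y) ≡ 0 and those with g(x, y) ≡ 0 (mod 5); the common zeros in that column are the intersection.
  x = 0: f ≡ 0 at y ∈ ∅; g ≡ 0 at y ∈ {1}; common: ∅.
  x = 1: f ≡ 0 at y ∈ ∅; g ≡ 0 at y ∈ {2}; common: ∅.
  x = 2: f ≡ 0 at y ∈ {0}; g ≡ 0 at y ∈ {3}; common: ∅.
  x = 3: f ≡ 0 at y ∈ {2, 3}; g ≡ 0 at y ∈ {4}; common: ∅.
  x = 4: f ≡ 0 at y ∈ {0}; g ≡ 0 at y ∈ {0}; common: {0}.
Collecting: common zeros = {(4, 0)}, so the count is 1.
Comparison with the Bézout bound: 1 ≤ 2 = deg(f)·deg(g), as expected for curves with no common component (the affine F_5-count falls short of the bound because intersections may lie at infinity, over extension fields, or carry multiplicity).


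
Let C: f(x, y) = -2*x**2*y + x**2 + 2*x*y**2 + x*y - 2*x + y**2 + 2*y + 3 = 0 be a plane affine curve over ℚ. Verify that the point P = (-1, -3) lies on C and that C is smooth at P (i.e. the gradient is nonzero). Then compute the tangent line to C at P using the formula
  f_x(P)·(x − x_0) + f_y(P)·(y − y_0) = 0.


Tangent line at P: -x + 5*y + 14 = 0.

Step 1: f(-1, -3) = 0, so P lies on C.
Step 2: partial derivatives
  f_x(x, y) = -4*x*y + 2*x + 2*y**2 + y - 2, f_y(x, y) = -2*x**2 + 4*x*y + x + 2*y + 2.
  f_x(P) = -1, f_y(P) = 5 (gradient nonzero, so P is smooth).
Step 3: tangent line at P: -1·(x − -1) + 5·(y − -3) = 0.
Expanding: -x + 5*y + 14 = 0.


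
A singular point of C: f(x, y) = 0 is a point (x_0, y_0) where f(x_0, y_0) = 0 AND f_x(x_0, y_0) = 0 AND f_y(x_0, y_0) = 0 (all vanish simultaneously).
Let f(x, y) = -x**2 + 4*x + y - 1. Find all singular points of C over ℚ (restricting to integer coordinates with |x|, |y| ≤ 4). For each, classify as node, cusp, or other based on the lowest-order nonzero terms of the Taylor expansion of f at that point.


No singular points in the scanned grid; C is smooth there.

Compute partial derivatives:
  f_x = 4 - 2*x.
  f_y = 1.
f_y = 1 is a nonzero constant, so f_y never vanishes: no point (x, y) can satisfy f = f_x = f_y = 0. In particular no (x, y) ∈ {−4, ..., 4}² is singular; the curve is smooth.


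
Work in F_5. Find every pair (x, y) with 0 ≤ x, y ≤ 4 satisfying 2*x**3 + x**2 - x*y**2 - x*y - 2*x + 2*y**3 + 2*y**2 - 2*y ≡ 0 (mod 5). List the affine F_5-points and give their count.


Affine F_5-points: {(0, 0), (0, 2), (1, 2), (1, 3), (4, 1)}; count = 5.

For each of the 25 pairs (x, y) ∈ F_5², evaluate f(x, y) mod 5. Record the zeros.
  x = 0: [0↦0, 1↦2, 2↦0, 3↦1, 4↦2]  zeros at y ∈ {0, 2}
  x = 1: [0↦1, 1↦1, 2↦0, 3↦0, 4↦3]  zeros at y ∈ {2, 3}
  x = 2: [0↦1, 1↦4, 2↦4, 3↦3, 4↦3]  zeros at y ∈ ∅
  x = 3: [0↦2, 1↦3, 2↦4, 3↦2, 4↦4]  zeros at y ∈ ∅
  x = 4: [0↦1, 1↦0, 2↦2, 3↦4, 4↦3]  zeros at y ∈ {1}
Collecting zeros: affine points = {(0, 0), (0, 2), (1, 2), (1, 3), (4, 1)}.
Total count |C(F_5)_aff| = 5.


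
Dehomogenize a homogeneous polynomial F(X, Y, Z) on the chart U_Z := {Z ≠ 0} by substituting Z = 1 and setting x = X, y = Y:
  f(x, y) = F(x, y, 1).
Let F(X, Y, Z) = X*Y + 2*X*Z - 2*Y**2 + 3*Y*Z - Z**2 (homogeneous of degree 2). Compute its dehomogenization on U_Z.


f(x, y) = x*y + 2*x - 2*y**2 + 3*y - 1

On U_Z we set Z = 1. Each monomial c·X^i·Y^j·Z^k in F becomes c·x^i·y^j·1^k = c·x^i·y^j.
Substituting Z = 1: F(X, Y, 1) = x*y + 2*x - 2*y**2 + 3*y - 1.
Note: deg(f) ≤ deg(F) = 2; strict inequality happens when F is divisible by Z (lost terms).


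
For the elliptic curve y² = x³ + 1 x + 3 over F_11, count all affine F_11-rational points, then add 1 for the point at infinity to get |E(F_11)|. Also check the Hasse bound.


Affine points = {(0, 5), (0, 6), (1, 4), (1, 7), (3, 0), (4, 4), (4, 7), (5, 1), (5, 10), (6, 4), (6, 7), (7, 1), (7, 10), (9, 2), (9, 9), (10, 1), (10, 10)}; affine count = 17; |E(F_11)| = 18.

Discriminant check: Δ ∝ 4a³ + 27b² = 4·1³ + 27·3² = 4·1 + 27·9 ≡ 5 (mod 11). Nonzero ⇒ E is nonsingular.
For each x ∈ F_11, compute rhs = x³ + 1·x + 3 mod 11, then count y ∈ F_11 with y² ≡ rhs.
  x = 0: rhs = 3, matching y values: 5, 6 (2 points).
  x = 1: rhs = 5, matching y values: 4, 7 (2 points).
  x = 2: rhs = 2, matching y values: none (0 points).
  x = 3: rhs = 0, matching y values: 0 (1 points).
  x = 4: rhs = 5, matching y values: 4, 7 (2 points).
  x = 5: rhs = 1, matching y values: 1, 10 (2 points).
  x = 6: rhs = 5, matching y values: 4, 7 (2 points).
  x = 7: rhs = 1, matching y values: 1, 10 (2 points).
  x = 8: rhs = 6, matching y values: none (0 points).
  x = 9: rhs = 4, matching y values: 2, 9 (2 points).
  x = 10: rhs = 1, matching y values: 1, 10 (2 points).
Total affine count: 17.
Full point count |E(F_11)| = 17 + 1 = 18.
Hasse bound: |18 − (11+1)| = |6| = 6 ≤ 2√11 ≈ 6.6332 ✓.


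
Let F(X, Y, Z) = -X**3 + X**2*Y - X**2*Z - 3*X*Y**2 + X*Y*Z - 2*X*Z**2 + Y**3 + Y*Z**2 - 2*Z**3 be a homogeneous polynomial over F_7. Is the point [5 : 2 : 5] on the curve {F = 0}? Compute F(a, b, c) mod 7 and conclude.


F(5,2,5) ≡ 6 (mod 7); P is NOT on the curve.

Evaluate F(5, 2, 5) term-by-term (mod 7).
  -X**3 ↦ -1·125·1·1 = -125
  X**2*Y ↦ 1·25·2·1 = 50
  -X**2*Z ↦ -1·25·1·5 = -125
  -3*X*Y**2 ↦ -3·5·4·1 = -60
  X*Y*Z ↦ 1·5·2·5 = 50
  -2*X*Z**2 ↦ -2·5·1·25 = -250
  Y**3 ↦ 1·1·8·1 = 8
  Y*Z**2 ↦ 1·1·2·25 = 50
  -2*Z**3 ↦ -2·1·1·125 = -250
Sum: F(5, 2, 5) = (-125) + (50) + (-125) + (-60) + (50) + (-250) + (8) + (50) + (-250) = -652.
Reducing mod 7: -652 ≡ 6 (mod 7).
Since F(a, b, c) ≡ 6 ≠ 0 (mod 7), P does NOT lie on the curve.
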